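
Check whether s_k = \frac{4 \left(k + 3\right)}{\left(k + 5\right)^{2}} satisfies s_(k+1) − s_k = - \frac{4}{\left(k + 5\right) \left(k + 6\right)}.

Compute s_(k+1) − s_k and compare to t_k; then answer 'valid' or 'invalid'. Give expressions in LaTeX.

Invalid: residual \frac{8 \left(2 k + 11\right)}{k^{4} + 22 k^{3} + 181 k^{2} + 660 k + 900} ≠ 0.

s_(k+1) = 4*(k + 4)/(k + 6)**2
s_(k+1) − s_k = 4*(-k**2 - 7*k - 8)/(k**4 + 22*k**3 + 181*k**2 + 660*k + 900)
(s_(k+1) − s_k) − t_k = 8*(2*k + 11)/(k**4 + 22*k**3 + 181*k**2 + 660*k + 900)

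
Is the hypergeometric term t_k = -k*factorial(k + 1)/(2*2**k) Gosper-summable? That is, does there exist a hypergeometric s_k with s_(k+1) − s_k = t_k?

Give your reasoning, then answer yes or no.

r(k) = (k + 1)*(k + 2)/(2*k) after simplifying.
Factor: A=k/2 + 1; B=1; C=k.
f must satisfy (k/2 + 1)·f(k+1) − (1)·f(k) = k.
d = 0 from the (1,0,1) case.
Solving with deg f ≤ 0: f(k) = 2.
R(k) = B(k−1)·f(k)/C(k) = 2/k; s_k = R·t_k = -factorial(k + 1)/2**k.
Δs = -k*factorial(k + 1)/(2*2**k), as required.

Yes. s_k = -factorial(k + 1)/2**k.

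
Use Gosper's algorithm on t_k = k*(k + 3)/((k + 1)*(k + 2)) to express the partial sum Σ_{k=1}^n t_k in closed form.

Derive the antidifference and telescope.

t_(k+1)/t_k = (k + 1)**2*(k + 4)/(k*(k + 3)**2).
A = k + 1, B = k + 3, C = k**2 + 3*k.
Key eq: (k + 1)·f(k+1) = (k + 2)·f(k) + (k**2 + 3*k).
d = 2 from the (1,1,2) case.
Coefficient equations give f(k) = k*(k - 1).
Then R = B(k−1)f/C = (k - 1)*(k + 2)/(k + 3), so s_k = R(k)·t_k = k*(k - 1)/(k + 1).
Δs = k*(k + 3)/(k**2 + 3*k + 2), as required.
s_(n+1) = n*(n + 1)/(n + 2) and s_(1) = 0, so S(n) = n*(n + 1)/(n + 2).

S(n) = n*(n + 1)/(n + 2)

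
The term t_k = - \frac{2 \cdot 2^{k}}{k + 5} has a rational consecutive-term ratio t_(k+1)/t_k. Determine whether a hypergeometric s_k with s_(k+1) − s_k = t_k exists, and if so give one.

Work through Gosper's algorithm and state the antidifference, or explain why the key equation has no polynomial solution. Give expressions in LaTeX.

none (Gosper's algorithm certifies no s_k)

Ratio r(k) = 2*(k + 5)/(k + 6).
Normal form (A,B,C) = (2*k + 10, k + 6, 1).
Need (2*k + 10)·f(k+1) − (k + 5)·f(k) = 1.
Bound: deg f ≤ -1.
d = -1 < 0 ⇒ no nonzero polynomial f; not summable.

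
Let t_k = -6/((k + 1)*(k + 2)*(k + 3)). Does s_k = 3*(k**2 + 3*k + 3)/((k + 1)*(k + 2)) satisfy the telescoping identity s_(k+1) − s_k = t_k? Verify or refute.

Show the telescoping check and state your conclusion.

valid (s_(k+1) − s_k reduces to t_k)

s_(k+1) = 3*(3*k + (k + 1)**2 + 6)/((k + 2)*(k + 3))
s_(k+1) − s_k = -6/(k**3 + 6*k**2 + 11*k + 6)
(s_(k+1) − s_k) − t_k = 0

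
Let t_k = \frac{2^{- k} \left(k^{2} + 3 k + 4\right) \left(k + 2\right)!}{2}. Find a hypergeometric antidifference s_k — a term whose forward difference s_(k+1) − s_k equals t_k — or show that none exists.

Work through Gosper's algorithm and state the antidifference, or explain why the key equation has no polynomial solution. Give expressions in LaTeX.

Step 1: r(k) = (k + 3)*(3*k + (k + 1)**2 + 7)/(2*(k**2 + 3*k + 4)).
Normal form (A,B,C) = (k/2 + 3/2, 1, k**2 + 3*k + 4).
Set up (k/2 + 3/2)·f(k+1) − (1)·f(k) − (k**2 + 3*k + 4) = 0.
Degrees (1,0,2) ⇒ d ≤ 1.
A polynomial solution: f(k) = 2*(k + 1).
Get s_k = R·t_k = (k + 1)*factorial(k + 2)/2**k with R(k) = B(k−1)f(k)/C(k) = 2*(k + 1)/(k**2 + 3*k + 4).
Check: Δs_k = (k**2 + 3*k + 4)*factorial(k + 2)/(2*2**k). ✓

s_k = 2^{- k} \left(k + 1\right) \left(k + 2\right)!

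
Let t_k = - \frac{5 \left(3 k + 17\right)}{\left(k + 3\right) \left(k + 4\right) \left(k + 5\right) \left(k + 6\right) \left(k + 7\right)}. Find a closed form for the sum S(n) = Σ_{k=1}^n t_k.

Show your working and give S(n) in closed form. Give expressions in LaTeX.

S(n) = \frac{n \left(- n^{2} - 16 n - 83\right)}{28 \left(n^{3} + 16 n^{2} + 83 n + 140\right)}

Step 1: r(k) = (k + 3)*(3*k + 20)/((k + 8)*(3*k + 17)).
Gosper form: A/B · C(k+1)/C(k) with A=k + 3, B=k + 8, C=k + 17/3.
Solve (k + 3)·f(k+1) − (k + 7)·f(k) = k + 17/3.
Degrees (1,1,1) ⇒ d ≤ 4.
Coefficient equations give f(k) = k*(k + 5)*(k**2 + 13*k + 54)/216.
Then R = B(k−1)f/C = k*(k + 5)*(k + 7)*(k**2 + 13*k + 54)/(72*(3*k + 17)), so s_k = R(k)·t_k = 5*k*(-k**2 - 13*k - 54)/(72*(k**3 + 13*k**2 + 54*k + 72)).
Δs = 5*(-3*k - 17)/(k**5 + 25*k**4 + 245*k**3 + 1175*k**2 + 2754*k + 2520), as required.
s_(n+1) = 5*(-n**3 - 16*n**2 - 83*n - 68)/(72*(n**3 + 16*n**2 + 83*n + 140)) and s_(1) = -17/504, so S(n) = n*(-n**2 - 16*n - 83)/(28*(n**3 + 16*n**2 + 83*n + 140)).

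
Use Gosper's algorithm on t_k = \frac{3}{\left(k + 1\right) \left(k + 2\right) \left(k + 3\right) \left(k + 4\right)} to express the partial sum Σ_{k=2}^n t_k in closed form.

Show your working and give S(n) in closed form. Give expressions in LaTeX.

S(n) = \frac{n^{3} + 9 n^{2} + 26 n - 36}{60 \left(n^{3} + 9 n^{2} + 26 n + 24\right)}

r(k) = (k + 1)/(k + 5) after simplifying.
So A=k + 1 and B=k + 5, with C=1.
f must satisfy (k + 1)·f(k+1) − (k + 4)·f(k) = 1.
Degrees (1,1,0) ⇒ d ≤ 3.
Match coefficients ⇒ f(k) = k*(k**2 + 6*k + 11)/18.
Get s_k = R·t_k = k*(k**2 + 6*k + 11)/(6*(k + 1)*(k + 2)*(k + 3)) with R(k) = B(k−1)f(k)/C(k) = k*(k + 4)*(k**2 + 6*k + 11)/18.
s_(k+1) − s_k = 3/(k**4 + 10*k**3 + 35*k**2 + 50*k + 24) = t_k.
Telescope: S(n) = s_(n+1) − s_(2) = (n**3 + 9*n**2 + 26*n + 18)/(6*(n**3 + 9*n**2 + 26*n + 24)) − (3/20) = (n**3 + 9*n**2 + 26*n - 36)/(60*(n**3 + 9*n**2 + 26*n + 24)).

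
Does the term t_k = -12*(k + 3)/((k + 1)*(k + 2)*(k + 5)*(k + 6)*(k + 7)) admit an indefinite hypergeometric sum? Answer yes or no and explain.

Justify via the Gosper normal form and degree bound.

Step 1: r(k) = (k + 1)*(k + 4)*(k + 5)/((k + 3)**2*(k + 8)).
Normal form (A,B,C) = (k + 1, k + 8, k**3 + 10*k**2 + 33*k + 36).
Key eq: (k + 1)·f(k+1) = (k + 7)·f(k) + (k**3 + 10*k**2 + 33*k + 36).
deg f ≤ 6 (via 1,1,3).
Coefficient equations give f(k) = k*(k + 2)*(k + 3)*(k + 4)*(k**2 + 12*k + 41)/90.
Certificate R = B(k−1)f/C = k*(k + 2)*(k + 7)*(k**2 + 12*k + 41)/(90*(k + 3)) gives s_k = 2*k*(-k**2 - 12*k - 41)/(15*(k**3 + 12*k**2 + 41*k + 30)).
Δs = 12*(-k - 3)/(k**5 + 21*k**4 + 163*k**3 + 567*k**2 + 844*k + 420), as required.

Yes. s_k = 2*k*(-k**2 - 12*k - 41)/(15*(k**3 + 12*k**2 + 41*k + 30)).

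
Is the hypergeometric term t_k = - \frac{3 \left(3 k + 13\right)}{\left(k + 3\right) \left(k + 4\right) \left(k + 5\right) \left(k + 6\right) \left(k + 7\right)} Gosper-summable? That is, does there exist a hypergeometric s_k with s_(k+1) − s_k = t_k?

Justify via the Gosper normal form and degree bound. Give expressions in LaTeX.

Yes. s_k = \frac{k \left(- k^{2} - 14 k - 63\right)}{30 \left(k^{3} + 14 k^{2} + 63 k + 90\right)}.

Compute t_(k+1)/t_k: get (k + 3)*(3*k + 16)/((k + 8)*(3*k + 13)).
So A=k + 3 and B=k + 8, with C=k + 13/3.
Need (k + 3)·f(k+1) − (k + 7)·f(k) = k + 13/3.
d = 4 from the (1,1,1) case.
Solving with deg f ≤ 4: f(k) = k*(k + 4)*(k**2 + 14*k + 63)/270.
R(k) = B(k−1)·f(k)/C(k) = k*(k + 4)*(k + 7)*(k**2 + 14*k + 63)/(90*(3*k + 13)); s_k = R·t_k = k*(-k**2 - 14*k - 63)/(30*(k**3 + 14*k**2 + 63*k + 90)).
Δs = 3*(-3*k - 13)/(k**5 + 25*k**4 + 245*k**3 + 1175*k**2 + 2754*k + 2520), as required.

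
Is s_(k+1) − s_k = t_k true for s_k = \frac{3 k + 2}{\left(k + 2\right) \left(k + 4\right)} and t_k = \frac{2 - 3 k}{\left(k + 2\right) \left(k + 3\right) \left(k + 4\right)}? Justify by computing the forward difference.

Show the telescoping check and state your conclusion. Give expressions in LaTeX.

s_(k+1) = (3*k + 5)/((k + 3)*(k + 5))
s_(k+1) − s_k = (-3*k**2 - 7*k + 10)/(k**4 + 14*k**3 + 71*k**2 + 154*k + 120)
(s_(k+1) − s_k) − t_k = 6*k/(k**4 + 14*k**3 + 71*k**2 + 154*k + 120)

Invalid: residual \frac{6 k}{k^{4} + 14 k^{3} + 71 k^{2} + 154 k + 120} ≠ 0.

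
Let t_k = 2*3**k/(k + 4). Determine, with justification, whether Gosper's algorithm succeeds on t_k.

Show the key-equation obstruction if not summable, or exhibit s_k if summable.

No — negative degree bound, so no certificate f.

Step 1: r(k) = 3*(k + 4)/(k + 5).
So A=3*k + 12 and B=k + 5, with C=1.
f must satisfy (3*k + 12)·f(k+1) − (k + 4)·f(k) = 1.
Bound: deg f ≤ -1.
Bound -1 < 0, so the key equation has no polynomial solution.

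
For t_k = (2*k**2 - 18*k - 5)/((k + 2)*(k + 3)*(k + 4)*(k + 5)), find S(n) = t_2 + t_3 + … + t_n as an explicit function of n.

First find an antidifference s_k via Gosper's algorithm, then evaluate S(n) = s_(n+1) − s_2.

r(k) = (k + 2)*(18*k - 2*(k + 1)**2 + 23)/((k + 6)*(-2*k**2 + 18*k + 5)) after simplifying.
A = k + 2, B = k + 6, C = k**2 - 9*k - 5/2.
Key eq: (k + 2)·f(k+1) = (k + 5)·f(k) + (k**2 - 9*k - 5/2).
d = 3 from the (1,1,2) case.
Solve for f: f(k) = -k*(k**2 + 25*k - 6)/16 (degree 3 ≤ 3).
Then R = B(k−1)f/C = -k*(k + 5)*(k**2 + 25*k - 6)/(8*(2*k**2 - 18*k - 5)), so s_k = R(k)·t_k = k*(-k**2 - 25*k + 6)/(8*(k + 2)*(k + 3)*(k + 4)).
s_(k+1) − s_k = (2*k**2 - 18*k - 5)/(k**4 + 14*k**3 + 71*k**2 + 154*k + 120) = t_k.
Telescope: S(n) = s_(n+1) − s_(2) = (-n**3 - 28*n**2 - 47*n - 20)/(8*(n**3 + 12*n**2 + 47*n + 60)) − (-1/10) = (-n**3 - 92*n**2 - 47*n + 140)/(40*(n**3 + 12*n**2 + 47*n + 60)).

S(n) = (-n**3 - 92*n**2 - 47*n + 140)/(40*(n**3 + 12*n**2 + 47*n + 60))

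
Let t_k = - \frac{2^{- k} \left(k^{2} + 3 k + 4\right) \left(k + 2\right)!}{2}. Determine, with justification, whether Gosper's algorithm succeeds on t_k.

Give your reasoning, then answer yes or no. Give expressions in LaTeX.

Compute t_(k+1)/t_k: get (k + 3)*(3*k + (k + 1)**2 + 7)/(2*(k**2 + 3*k + 4)).
A = k/2 + 3/2, B = 1, C = k**2 + 3*k + 4.
f must satisfy (k/2 + 3/2)·f(k+1) − (1)·f(k) = k**2 + 3*k + 4.
From deg A=1, deg B=0, deg C=2: d=1.
Solve for f: f(k) = 2*(k + 1) (degree 1 ≤ 1).
Get s_k = R·t_k = -(k + 1)*factorial(k + 2)/2**k with R(k) = B(k−1)f(k)/C(k) = 2*(k + 1)/(k**2 + 3*k + 4).
s_(k+1) − s_k = -(k**2 + 3*k + 4)*factorial(k + 2)/(2*2**k) = t_k.

Yes. s_k = - 2^{- k} \left(k + 1\right) \left(k + 2\right)!.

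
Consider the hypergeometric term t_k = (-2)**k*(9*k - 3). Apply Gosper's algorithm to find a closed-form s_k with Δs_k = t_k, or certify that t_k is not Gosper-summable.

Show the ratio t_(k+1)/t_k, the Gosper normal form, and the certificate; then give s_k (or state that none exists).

s_k = 3*(-2)**k*(1 - k)

Compute t_(k+1)/t_k: get 2*(-3*k - 2)/(3*k - 1).
Take A(k)=-2, B(k)=1, C(k)=k - 1/3.
Key eq: (-2)·f(k+1) = (1)·f(k) + (k - 1/3).
From deg A=0, deg B=0, deg C=1: d=1.
Coefficient equations give f(k) = -(k - 1)/3.
Certificate R = B(k−1)f/C = -(k - 1)/(3*k - 1) gives s_k = 3*(-2)**k*(1 - k).
Verify: (-2)**k*(9*k - 3) matches t_k.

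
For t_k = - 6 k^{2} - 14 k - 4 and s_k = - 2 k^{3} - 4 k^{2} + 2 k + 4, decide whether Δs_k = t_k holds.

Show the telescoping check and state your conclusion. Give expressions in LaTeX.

valid (s_(k+1) − s_k reduces to t_k)

s_(k+1) = 2*k*(-k**2 - 5*k - 6)
s_(k+1) − s_k = -6*k**2 - 14*k - 4
(s_(k+1) − s_k) − t_k = 0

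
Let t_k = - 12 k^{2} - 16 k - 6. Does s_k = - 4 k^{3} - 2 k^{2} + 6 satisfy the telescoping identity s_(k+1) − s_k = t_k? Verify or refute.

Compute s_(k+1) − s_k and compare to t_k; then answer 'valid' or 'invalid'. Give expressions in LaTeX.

valid; difference matches t_k

s_(k+1) = -4*(k + 1)**3 - 2*(k + 1)**2 + 6
s_(k+1) − s_k = -12*k**2 - 16*k - 6
(s_(k+1) − s_k) − t_k = 0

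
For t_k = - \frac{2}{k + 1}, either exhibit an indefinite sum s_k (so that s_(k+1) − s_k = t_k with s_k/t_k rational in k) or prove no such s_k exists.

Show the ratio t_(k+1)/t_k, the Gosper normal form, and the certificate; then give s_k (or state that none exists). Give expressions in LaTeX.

t_(k+1)/t_k = (k + 1)/(k + 2).
A = k + 1, B = k + 2, C = 1.
Key eq: (k + 1)·f(k+1) = (k + 1)·f(k) + (1).
Degrees (1,1,0) ⇒ d ≤ 0.
f = c0 ⇒ A·f(k+1) − B(k−1)·f(k) − C = -1. The system {-1 = 0} is inconsistent; no antidifference.

no hypergeometric antidifference exists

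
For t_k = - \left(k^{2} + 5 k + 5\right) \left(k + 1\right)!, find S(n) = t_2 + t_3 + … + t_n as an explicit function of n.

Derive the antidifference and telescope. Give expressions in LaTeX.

S(n) = - n \left(n + 2\right)! - 4 \left(n + 2\right)! + 30

Step 1: r(k) = (k + 2)*(5*k + (k + 1)**2 + 10)/(k**2 + 5*k + 5).
Normal form (A,B,C) = (k + 2, 1, k**2 + 5*k + 5).
Need (k + 2)·f(k+1) − (1)·f(k) = k**2 + 5*k + 5.
From deg A=1, deg B=0, deg C=2: d=1.
Coefficient equations give f(k) = k + 3.
So s_k = (B(k−1)f/C)·t_k = ((k + 3)/(k**2 + 5*k + 5))·t_k = -(k + 3)*factorial(k + 1).
Verify: -(k**2 + 5*k + 5)*factorial(k + 1) matches t_k.
Evaluate: s_(n+1) = -(n + 4)*factorial(n + 2); subtract s_(2) = -30 ⇒ S(n) = -n*factorial(n + 2) - 4*factorial(n + 2) + 30.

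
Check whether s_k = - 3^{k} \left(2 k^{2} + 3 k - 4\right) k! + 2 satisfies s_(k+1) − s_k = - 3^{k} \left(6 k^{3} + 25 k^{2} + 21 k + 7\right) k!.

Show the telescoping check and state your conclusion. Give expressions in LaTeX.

s_(k+1) = -3**(k + 1)*(3*k + 2*(k + 1)**2 - 1)*factorial(k + 1) + 2
s_(k+1) − s_k = -3**k*(6*k**3 + 25*k**2 + 21*k + 7)*factorial(k)
(s_(k+1) − s_k) − t_k = 0

Valid — Δs_k = t_k.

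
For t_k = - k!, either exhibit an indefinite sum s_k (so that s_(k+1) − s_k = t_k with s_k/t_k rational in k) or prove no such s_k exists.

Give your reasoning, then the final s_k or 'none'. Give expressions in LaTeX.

r(k) = k + 1 after simplifying.
Gosper form: A/B · C(k+1)/C(k) with A=k + 1, B=1, C=1.
Solve (k + 1)·f(k+1) − (1)·f(k) = 1.
d = -1 from the (1,0,0) case.
deg f ≤ -1 is impossible — no certificate.

none — t_k is not Gosper-summable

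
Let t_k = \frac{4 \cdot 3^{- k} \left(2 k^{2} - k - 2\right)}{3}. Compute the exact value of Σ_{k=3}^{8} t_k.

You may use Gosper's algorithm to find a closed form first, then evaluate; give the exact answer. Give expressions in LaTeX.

r(k) = (k - 2*(k + 1)**2 + 3)/(3*(-2*k**2 + k + 2)) after simplifying.
Gosper form: A/B · C(k+1)/C(k) with A=1/3, B=1, C=k**2 - k/2 - 1.
Set up (1/3)·f(k+1) − (1)·f(k) − (k**2 - k/2 - 1) = 0.
From deg A=0, deg B=0, deg C=2: d=2.
Match coefficients ⇒ f(k) = -3*(4*k**2 + 2*k - 1)/8.
So s_k = (B(k−1)f/C)·t_k = (-3*(4*k**2 + 2*k - 1)/(4*(2*k**2 - k - 2)))·t_k = (-4*k**2 - 2*k + 1)/3**k.
Verify: 4*(2*k**2 - k - 2)/(3*3**k) matches t_k.
Sum = s_(9) − s_(3); s_(9) = -341/19683, s_(3) = -41/27 ⇒ 29548/19683.

Σ = 29548/19683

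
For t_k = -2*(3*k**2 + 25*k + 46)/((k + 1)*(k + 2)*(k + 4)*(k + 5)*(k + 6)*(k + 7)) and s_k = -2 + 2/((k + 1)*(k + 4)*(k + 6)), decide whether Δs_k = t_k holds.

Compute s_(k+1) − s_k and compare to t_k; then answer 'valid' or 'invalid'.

s_(k+1) = -2 + 2/((k + 2)*(k + 5)*(k + 7))
s_(k+1) − s_k = 2/((k + 2)*(k + 5)*(k + 7)) - 2/((k + 1)*(k + 4)*(k + 6))
(s_(k+1) − s_k) − t_k = 0

Valid: the claim telescopes to t_k.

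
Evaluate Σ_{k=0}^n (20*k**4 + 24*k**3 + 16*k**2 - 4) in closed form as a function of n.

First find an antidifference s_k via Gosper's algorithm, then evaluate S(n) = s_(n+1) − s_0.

S(n) = 4*n**5 + 16*n**4 + 24*n**3 + 14*n**2 - 2*n - 4

Step 1: r(k) = (5*k**4 + 26*k**3 + 52*k**2 + 46*k + 14)/(5*k**4 + 6*k**3 + 4*k**2 - 1).
Take A(k)=1, B(k)=1, C(k)=k**4 + 6*k**3/5 + 4*k**2/5 - 1/5.
Set up (1)·f(k+1) − (1)·f(k) − (k**4 + 6*k**3/5 + 4*k**2/5 - 1/5) = 0.
From deg A=0, deg B=0, deg C=4: d=5.
Solving with deg f ≤ 5: f(k) = k*(2*k**4 - 2*k**3 - k - 1)/10.
So s_k = (B(k−1)f/C)·t_k = (k*(2*k**4 - 2*k**3 - k - 1)/(2*(5*k**4 + 6*k**3 + 4*k**2 - 1)))·t_k = 2*k*(2*k**4 - 2*k**3 - k - 1).
Δs = 20*k**4 + 24*k**3 + 16*k**2 - 4, as required.
s_(n+1) = 4*n**5 + 16*n**4 + 24*n**3 + 14*n**2 - 2*n - 4 and s_(0) = 0, so S(n) = 4*n**5 + 16*n**4 + 24*n**3 + 14*n**2 - 2*n - 4.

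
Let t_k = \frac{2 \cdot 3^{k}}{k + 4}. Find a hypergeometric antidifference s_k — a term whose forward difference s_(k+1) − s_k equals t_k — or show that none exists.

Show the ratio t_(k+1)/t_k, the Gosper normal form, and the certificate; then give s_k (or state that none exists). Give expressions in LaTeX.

Step 1: r(k) = 3*(k + 4)/(k + 5).
Gosper form: A/B · C(k+1)/C(k) with A=3*k + 12, B=k + 5, C=1.
f must satisfy (3*k + 12)·f(k+1) − (k + 4)·f(k) = 1.
From deg A=1, deg B=1, deg C=0: d=-1.
d = -1 < 0 ⇒ no nonzero polynomial f; not summable.

no hypergeometric antidifference exists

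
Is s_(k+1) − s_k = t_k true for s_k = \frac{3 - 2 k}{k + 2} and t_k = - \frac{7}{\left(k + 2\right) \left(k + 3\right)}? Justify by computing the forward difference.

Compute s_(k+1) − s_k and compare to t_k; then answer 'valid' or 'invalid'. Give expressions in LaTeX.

Valid — Δs_k = t_k.

s_(k+1) = (1 - 2*k)/(k + 3)
s_(k+1) − s_k = -7/(k**2 + 5*k + 6)
(s_(k+1) − s_k) − t_k = 0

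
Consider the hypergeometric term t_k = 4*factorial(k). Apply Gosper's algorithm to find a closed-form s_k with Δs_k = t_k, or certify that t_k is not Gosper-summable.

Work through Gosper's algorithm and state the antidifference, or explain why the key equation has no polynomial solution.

none — t_k is not Gosper-summable

r(k) = k + 1 after simplifying.
Take A(k)=k + 1, B(k)=1, C(k)=1.
f must satisfy (k + 1)·f(k+1) − (1)·f(k) = 1.
deg f ≤ -1 (via 1,0,0).
Negative degree bound (-1): no f exists, t_k not Gosper-summable.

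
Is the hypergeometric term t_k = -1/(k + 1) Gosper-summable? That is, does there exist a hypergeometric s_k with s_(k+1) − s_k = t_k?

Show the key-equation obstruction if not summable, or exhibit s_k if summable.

No — the linear system for f has no solution.

Step 1: r(k) = (k + 1)/(k + 2).
A = k + 1, B = k + 2, C = 1.
f must satisfy (k + 1)·f(k+1) − (k + 1)·f(k) = 1.
Degrees (1,1,0) ⇒ d ≤ 0.
f = c0 ⇒ A·f(k+1) − B(k−1)·f(k) − C = -1. The system {-1 = 0} is inconsistent; no antidifference.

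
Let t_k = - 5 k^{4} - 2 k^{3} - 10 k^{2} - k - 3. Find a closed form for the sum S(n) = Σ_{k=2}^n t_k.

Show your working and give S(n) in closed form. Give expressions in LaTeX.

S(n) = - n^{5} - 3 n^{4} - 6 n^{3} - 6 n^{2} - 5 n + 21

Step 1: r(k) = (5*k**4 + 22*k**3 + 46*k**2 + 47*k + 21)/(5*k**4 + 2*k**3 + 10*k**2 + k + 3).
Gosper form: A/B · C(k+1)/C(k) with A=1, B=1, C=k**4 + 2*k**3/5 + 2*k**2 + k/5 + 3/5.
Set up (1)·f(k+1) − (1)·f(k) − (k**4 + 2*k**3/5 + 2*k**2 + k/5 + 3/5) = 0.
Degrees (0,0,4) ⇒ d ≤ 5.
Coefficient equations give f(k) = k*(k**2 + 2)*(k**2 - 2*k + 2)/5.
So s_k = (B(k−1)f/C)·t_k = (k*(k**2 + 2)*(k**2 - 2*k + 2)/(5*k**4 + 2*k**3 + 10*k**2 + k + 3))·t_k = k*(-k**4 + 2*k**3 - 4*k**2 + 4*k - 4).
Δs = -5*k**4 - 2*k**3 - 10*k**2 - k - 3, as required.
Evaluate: s_(n+1) = -n**5 - 3*n**4 - 6*n**3 - 6*n**2 - 5*n - 3; subtract s_(2) = -24 ⇒ S(n) = -n**5 - 3*n**4 - 6*n**3 - 6*n**2 - 5*n + 21.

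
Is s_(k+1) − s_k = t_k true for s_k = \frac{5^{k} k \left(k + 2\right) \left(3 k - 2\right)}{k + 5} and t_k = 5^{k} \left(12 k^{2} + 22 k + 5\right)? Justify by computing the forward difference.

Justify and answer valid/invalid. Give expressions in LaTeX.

s_(k+1) = 5**(k + 1)*(k + 1)*(k + 3)*(3*k + 1)/(k + 6)
s_(k+1) − s_k = 5**k*(12*k**4 + 118*k**3 + 370*k**2 + 364*k + 75)/(k**2 + 11*k + 30)
(s_(k+1) − s_k) − t_k = 5**k*(-36*k**3 - 237*k**2 - 351*k - 75)/(k**2 + 11*k + 30)

Invalid: residual \frac{5^{k} \left(- 36 k^{3} - 237 k^{2} - 351 k - 75\right)}{k^{2} + 11 k + 30} ≠ 0.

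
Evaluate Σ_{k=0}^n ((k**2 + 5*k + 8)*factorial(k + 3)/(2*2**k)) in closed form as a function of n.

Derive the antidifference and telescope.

S(n) = -12 + n*factorial(n + 4)/(2*2**n) + 3*factorial(n + 4)/(2*2**n)

Step 1: r(k) = (k + 4)*(5*k + (k + 1)**2 + 13)/(2*(k**2 + 5*k + 8)).
Gosper form: A/B · C(k+1)/C(k) with A=k/2 + 2, B=1, C=k**2 + 5*k + 8.
f must satisfy (k/2 + 2)·f(k+1) − (1)·f(k) = k**2 + 5*k + 8.
Degrees (1,0,2) ⇒ d ≤ 1.
Match coefficients ⇒ f(k) = 2*(k + 2).
So s_k = (B(k−1)f/C)·t_k = (2*(k + 2)/(k**2 + 5*k + 8))·t_k = (k + 2)*factorial(k + 3)/2**k.
s_(k+1) − s_k = (k**2 + 5*k + 8)*factorial(k + 3)/(2*2**k) = t_k.
Σ_(k=0)^n t_k = s_(n+1) − s_(0) = (2**(-n - 1)*(n + 3)*factorial(n + 4)) − (12), i.e. -12 + n*factorial(n + 4)/(2*2**n) + 3*factorial(n + 4)/(2*2**n).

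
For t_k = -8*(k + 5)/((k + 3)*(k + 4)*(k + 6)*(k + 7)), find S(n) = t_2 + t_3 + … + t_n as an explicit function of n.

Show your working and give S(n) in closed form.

Compute t_(k+1)/t_k: get (k + 3)*(k + 6)**2/((k + 5)**2*(k + 8)).
A = k + 3, B = k + 8, C = k**2 + 10*k + 25.
Set up (k + 3)·f(k+1) − (k + 7)·f(k) − (k**2 + 10*k + 25) = 0.
Degrees (1,1,2) ⇒ d ≤ 4.
Solving with deg f ≤ 4: f(k) = k*(k + 4)*(k + 5)*(k + 9)/36.
Then R = B(k−1)f/C = k*(k + 4)*(k + 7)*(k + 9)/(36*(k + 5)), so s_k = R(k)·t_k = 2*k*(-k - 9)/(9*(k**2 + 9*k + 18)).
Verify: 8*(-k - 5)/(k**4 + 20*k**3 + 145*k**2 + 450*k + 504) matches t_k.
s_(n+1) = 2*(-n**2 - 11*n - 10)/(9*(n**2 + 11*n + 28)) and s_(2) = -11/90, so S(n) = (-n**2 - 11*n + 12)/(10*(n**2 + 11*n + 28)).

S(n) = (-n**2 - 11*n + 12)/(10*(n**2 + 11*n + 28))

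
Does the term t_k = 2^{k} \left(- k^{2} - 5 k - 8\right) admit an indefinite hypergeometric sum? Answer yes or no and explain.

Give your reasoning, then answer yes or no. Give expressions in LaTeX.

Yes. s_k = 2^{k} \left(- k^{2} - k - 4\right).

t_(k+1)/t_k = 2*(k**2 + 7*k + 14)/(k**2 + 5*k + 8).
Normal form (A,B,C) = (2, 1, k**2 + 5*k + 8).
Need (2)·f(k+1) − (1)·f(k) = k**2 + 5*k + 8.
Bound: deg f ≤ 2.
Match coefficients ⇒ f(k) = k**2 + k + 4.
Then R = B(k−1)f/C = (k**2 + k + 4)/(k**2 + 5*k + 8), so s_k = R(k)·t_k = 2**k*(-k**2 - k - 4).
s_(k+1) − s_k = 2**k*(-k**2 - 5*k - 8) = t_k.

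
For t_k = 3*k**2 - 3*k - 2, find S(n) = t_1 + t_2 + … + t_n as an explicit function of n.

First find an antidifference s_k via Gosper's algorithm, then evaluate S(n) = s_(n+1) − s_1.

S(n) = n*(n**2 - 3)

r(k) = (3*k**2 + 3*k - 2)/(3*k**2 - 3*k - 2) after simplifying.
A = 1, B = 1, C = k**2 - k - 2/3.
Solve (1)·f(k+1) − (1)·f(k) = k**2 - k - 2/3.
d = 3 from the (0,0,2) case.
Solving with deg f ≤ 3: f(k) = k**2*(k - 3)/3.
Get s_k = R·t_k = k**2*(k - 3) with R(k) = B(k−1)f(k)/C(k) = k**2*(k - 3)/(3*k**2 - 3*k - 2).
Verify: 3*k**2 - 3*k - 2 matches t_k.
Telescope: S(n) = s_(n+1) − s_(1) = n**3 - 3*n - 2 − (-2) = n*(n**2 - 3).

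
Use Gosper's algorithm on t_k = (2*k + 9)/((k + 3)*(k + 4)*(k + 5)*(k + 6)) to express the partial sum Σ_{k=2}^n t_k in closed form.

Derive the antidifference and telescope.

r(k) = (k + 3)*(2*k + 11)/((k + 7)*(2*k + 9)) after simplifying.
A = k + 3, B = k + 7, C = k + 9/2.
Key eq: (k + 3)·f(k+1) = (k + 6)·f(k) + (k + 9/2).
Degrees (1,1,1) ⇒ d ≤ 3.
Solving with deg f ≤ 3: f(k) = k*(k + 4)*(k + 8)/30.
Then R = B(k−1)f/C = k*(k + 4)*(k + 6)*(k + 8)/(15*(2*k + 9)), so s_k = R(k)·t_k = k*(k + 8)/(15*(k**2 + 8*k + 15)).
Verify: (2*k + 9)/(k**4 + 18*k**3 + 119*k**2 + 342*k + 360) matches t_k.
s_(n+1) = (n**2 + 10*n + 9)/(15*(n**2 + 10*n + 24)) and s_(2) = 4/105, so S(n) = (n**2 + 10*n - 11)/(35*(n**2 + 10*n + 24)).

S(n) = (n**2 + 10*n - 11)/(35*(n**2 + 10*n + 24))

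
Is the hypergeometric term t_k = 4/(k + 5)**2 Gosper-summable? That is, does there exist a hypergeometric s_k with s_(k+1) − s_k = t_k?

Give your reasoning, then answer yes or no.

r(k) = (k + 5)**2/(k + 6)**2 after simplifying.
Factor: A=k**2 + 10*k + 25; B=k**2 + 12*k + 36; C=1.
Solve (k**2 + 10*k + 25)·f(k+1) − (k**2 + 10*k + 25)·f(k) = 1.
Bound: deg f ≤ 0.
Write f(k) = c0. Then LHS − RHS = -1, requiring -1 = 0: contradictory. No certificate.

No; the coefficient equations for f are inconsistent.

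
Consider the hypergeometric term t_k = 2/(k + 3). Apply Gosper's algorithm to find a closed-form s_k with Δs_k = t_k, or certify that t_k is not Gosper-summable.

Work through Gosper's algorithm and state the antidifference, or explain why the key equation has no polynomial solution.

r(k) = (k + 3)/(k + 4) after simplifying.
A = k + 3, B = k + 4, C = 1.
Need (k + 3)·f(k+1) − (k + 3)·f(k) = 1.
From deg A=1, deg B=1, deg C=0: d=0.
Put f(k) = c0: A·f(k+1) − B(k−1)·f(k) − C = -1; need -1 = 0 — inconsistent ⇒ no f, not summable.

none (Gosper's algorithm certifies no s_k)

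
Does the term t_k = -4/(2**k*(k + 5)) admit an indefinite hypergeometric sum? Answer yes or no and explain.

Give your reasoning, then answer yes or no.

No; the degree bound rules out any f.

Step 1: r(k) = (k + 5)/(2*(k + 6)).
Normal form (A,B,C) = (k/2 + 5/2, k + 6, 1).
f must satisfy (k/2 + 5/2)·f(k+1) − (k + 5)·f(k) = 1.
Bound: deg f ≤ -1.
deg f ≤ -1 is impossible — no certificate.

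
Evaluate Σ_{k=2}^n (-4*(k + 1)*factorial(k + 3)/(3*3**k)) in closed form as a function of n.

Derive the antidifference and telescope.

S(n) = 160/3 - 4*factorial(n + 4)/(3*3**n)

r(k) = (k + 2)*(k + 4)/(3*(k + 1)) after simplifying.
Take A(k)=k/3 + 4/3, B(k)=1, C(k)=k + 1.
Set up (k/3 + 4/3)·f(k+1) − (1)·f(k) − (k + 1) = 0.
deg f ≤ 0 (via 1,0,1).
Coefficient equations give f(k) = 3.
Certificate R = B(k−1)f/C = 3/(k + 1) gives s_k = -4*factorial(k + 3)/3**k.
s_(k+1) − s_k = -4*(k + 1)*factorial(k + 3)/(3*3**k) = t_k.
Telescope: S(n) = s_(n+1) − s_(2) = -4*3**(-n - 1)*factorial(n + 4) − (-160/3) = 160/3 - 4*factorial(n + 4)/(3*3**n).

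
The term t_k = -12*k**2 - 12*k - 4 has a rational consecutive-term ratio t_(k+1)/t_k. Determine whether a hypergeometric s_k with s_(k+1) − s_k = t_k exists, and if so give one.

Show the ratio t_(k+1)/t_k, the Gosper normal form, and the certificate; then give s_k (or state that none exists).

Step 1: r(k) = (3*k**2 + 9*k + 7)/(3*k**2 + 3*k + 1).
A = 1, B = 1, C = k**2 + k + 1/3.
f must satisfy (1)·f(k+1) − (1)·f(k) = k**2 + k + 1/3.
d = 3 from the (0,0,2) case.
Match coefficients ⇒ f(k) = k**3/3.
Certificate R = B(k−1)f/C = k**3/(3*k**2 + 3*k + 1) gives s_k = -4*k**3.
Δs = 4*k**3 - 4*(k + 1)**3, as required.

s_k = -4*k**3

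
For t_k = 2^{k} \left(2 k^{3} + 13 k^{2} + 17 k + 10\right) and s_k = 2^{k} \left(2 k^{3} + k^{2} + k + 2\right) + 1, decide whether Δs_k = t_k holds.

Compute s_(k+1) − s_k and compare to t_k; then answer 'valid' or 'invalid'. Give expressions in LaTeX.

s_(k+1) = 2**(k + 1)*(k + 2*(k + 1)**3 + (k + 1)**2 + 3) + 1
s_(k+1) − s_k = 2**k*(2*k**3 + 13*k**2 + 17*k + 10)
(s_(k+1) − s_k) − t_k = 0

valid (s_(k+1) − s_k reduces to t_k)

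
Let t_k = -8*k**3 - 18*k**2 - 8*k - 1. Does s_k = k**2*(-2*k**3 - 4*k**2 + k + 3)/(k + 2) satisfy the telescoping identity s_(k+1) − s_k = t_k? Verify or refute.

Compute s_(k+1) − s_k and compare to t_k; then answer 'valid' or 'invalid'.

s_(k+1) = (k + 1)**2*(k - 2*(k + 1)**3 - 4*(k + 1)**2 + 4)/(k + 3)
s_(k+1) − s_k = 2*(-4*k**5 - 26*k**4 - 57*k**3 - 51*k**2 - 18*k - 2)/(k**2 + 5*k + 6)
(s_(k+1) − s_k) − t_k = (6*k**4 + 32*k**3 + 47*k**2 + 17*k + 2)/(k**2 + 5*k + 6)

Invalid: residual (6*k**4 + 32*k**3 + 47*k**2 + 17*k + 2)/(k**2 + 5*k + 6) ≠ 0.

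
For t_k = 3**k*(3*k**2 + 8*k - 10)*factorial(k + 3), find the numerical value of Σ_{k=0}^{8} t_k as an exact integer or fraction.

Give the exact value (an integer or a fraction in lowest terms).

Σ = 65997319449612

The ratio is 3*(3*k**3 + 26*k**2 + 57*k + 4)/(3*k**2 + 8*k - 10).
Gosper form: A/B · C(k+1)/C(k) with A=3*k + 12, B=1, C=k**2 + 8*k/3 - 10/3.
f must satisfy (3*k + 12)·f(k+1) − (1)·f(k) = k**2 + 8*k/3 - 10/3.
From deg A=1, deg B=0, deg C=2: d=1.
A polynomial solution: f(k) = (k - 2)/3.
Then R = B(k−1)f/C = (k - 2)/(3*k**2 + 8*k - 10), so s_k = R(k)·t_k = 3**k*(k - 2)*factorial(k + 3).
Verify: 3**k*(3*k**2 + 8*k - 10)*factorial(k + 3) matches t_k.
Sum = s_(9) − s_(0); s_(9) = 65997319449600, s_(0) = -12 ⇒ 65997319449612.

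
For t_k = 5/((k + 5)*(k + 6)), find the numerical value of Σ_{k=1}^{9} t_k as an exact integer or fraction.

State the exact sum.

Compute t_(k+1)/t_k: get (k + 5)/(k + 7).
Factor: A=k + 5; B=k + 7; C=1.
Set up (k + 5)·f(k+1) − (k + 6)·f(k) − (1) = 0.
Bound: deg f ≤ 1.
Coefficient equations give f(k) = k/5.
Then R = B(k−1)f/C = k*(k + 6)/5, so s_k = R(k)·t_k = k/(k + 5).
s_(k+1) − s_k = 5/(k**2 + 11*k + 30) = t_k.
Evaluate s at k=10 and k=1: 2/3 and 1/6; difference 1/2.

Σ = 1/2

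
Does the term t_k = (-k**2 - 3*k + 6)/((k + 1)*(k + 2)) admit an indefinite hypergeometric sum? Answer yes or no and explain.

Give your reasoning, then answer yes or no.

Yes. s_k = k*(7 - k)/(k + 1).

Ratio r(k) = (k + 1)*(3*k + (k + 1)**2 - 3)/((k + 3)*(k**2 + 3*k - 6)).
Normal form (A,B,C) = (k + 1, k + 3, k**2 + 3*k - 6).
Solve (k + 1)·f(k+1) − (k + 2)·f(k) = k**2 + 3*k - 6.
deg f ≤ 2 (via 1,1,2).
A polynomial solution: f(k) = k*(k - 7).
So s_k = (B(k−1)f/C)·t_k = (k*(k - 7)*(k + 2)/(k**2 + 3*k - 6))·t_k = k*(7 - k)/(k + 1).
Verify: (-k**2 - 3*k + 6)/(k**2 + 3*k + 2) matches t_k.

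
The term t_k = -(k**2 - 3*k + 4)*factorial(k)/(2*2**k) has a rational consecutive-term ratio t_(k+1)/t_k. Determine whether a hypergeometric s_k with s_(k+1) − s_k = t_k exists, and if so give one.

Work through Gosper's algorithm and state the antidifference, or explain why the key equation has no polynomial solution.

Ratio r(k) = (k**3 + k + 2)/(2*(k**2 - 3*k + 4)).
Take A(k)=k/2 + 1/2, B(k)=1, C(k)=k**2 - 3*k + 4.
Solve (k/2 + 1/2)·f(k+1) − (1)·f(k) = k**2 - 3*k + 4.
d = 1 from the (1,0,2) case.
Solving with deg f ≤ 1: f(k) = 2*(k - 3).
Then R = B(k−1)f/C = 2*(k - 3)/(k**2 - 3*k + 4), so s_k = R(k)·t_k = -(k - 3)*factorial(k)/2**k.
Δs = -(k**2 - 3*k + 4)*factorial(k)/(2*2**k), as required.

s_k = -(k - 3)*factorial(k)/2**k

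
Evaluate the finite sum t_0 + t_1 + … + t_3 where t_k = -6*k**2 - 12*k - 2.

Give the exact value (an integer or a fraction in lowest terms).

Ratio r(k) = (3*k**2 + 12*k + 10)/(3*k**2 + 6*k + 1).
A = 1, B = 1, C = k**2 + 2*k + 1/3.
Solve (1)·f(k+1) − (1)·f(k) = k**2 + 2*k + 1/3.
d = 3 from the (0,0,2) case.
Solving with deg f ≤ 3: f(k) = k*(2*k**2 + 3*k - 3)/6.
Get s_k = R·t_k = k*(-2*k**2 - 3*k + 3) with R(k) = B(k−1)f(k)/C(k) = k*(2*k**2 + 3*k - 3)/(2*(3*k**2 + 6*k + 1)).
Verify: -6*k**2 - 12*k - 2 matches t_k.
Σ_(k=0)^(3) t_k = s_(4) − s_(0) = -164 − (0) = -164.

Σ = -164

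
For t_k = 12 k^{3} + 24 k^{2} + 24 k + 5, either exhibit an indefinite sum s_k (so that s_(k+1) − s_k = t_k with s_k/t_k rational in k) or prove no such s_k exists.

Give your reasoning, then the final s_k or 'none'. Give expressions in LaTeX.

Compute t_(k+1)/t_k: get (12*k**3 + 60*k**2 + 108*k + 65)/(12*k**3 + 24*k**2 + 24*k + 5).
Factor: A=1; B=1; C=k**3 + 2*k**2 + 2*k + 5/12.
Solve (1)·f(k+1) − (1)·f(k) = k**3 + 2*k**2 + 2*k + 5/12.
From deg A=0, deg B=0, deg C=3: d=4.
Solve for f: f(k) = k*(3*k**3 + 2*k**2 + 3*k - 3)/12 (degree 4 ≤ 4).
Get s_k = R·t_k = k*(3*k**3 + 2*k**2 + 3*k - 3) with R(k) = B(k−1)f(k)/C(k) = k*(3*k**3 + 2*k**2 + 3*k - 3)/(12*k**3 + 24*k**2 + 24*k + 5).
s_(k+1) − s_k = 12*k**3 + 24*k**2 + 24*k + 5 = t_k.

s_k = k \left(3 k^{3} + 2 k^{2} + 3 k - 3\right)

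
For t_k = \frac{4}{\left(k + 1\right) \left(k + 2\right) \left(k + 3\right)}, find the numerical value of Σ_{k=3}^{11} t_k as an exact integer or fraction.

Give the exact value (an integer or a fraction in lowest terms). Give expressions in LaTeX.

Σ = 81/910

Step 1: r(k) = (k + 1)/(k + 4).
Gosper form: A/B · C(k+1)/C(k) with A=k + 1, B=k + 4, C=1.
Need (k + 1)·f(k+1) − (k + 3)·f(k) = 1.
d = 2 from the (1,1,0) case.
A polynomial solution: f(k) = k*(k + 3)/4.
So s_k = (B(k−1)f/C)·t_k = (k*(k + 3)**2/4)·t_k = k*(k + 3)/((k + 1)*(k + 2)).
Check: Δs_k = 4/(k**3 + 6*k**2 + 11*k + 6). ✓
Evaluate s at k=12 and k=3: 90/91 and 9/10; difference 81/910.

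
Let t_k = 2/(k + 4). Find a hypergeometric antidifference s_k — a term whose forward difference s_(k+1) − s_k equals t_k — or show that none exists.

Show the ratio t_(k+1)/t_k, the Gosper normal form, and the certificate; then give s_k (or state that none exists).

Compute t_(k+1)/t_k: get (k + 4)/(k + 5).
Take A(k)=k + 4, B(k)=k + 5, C(k)=1.
Need (k + 4)·f(k+1) − (k + 4)·f(k) = 1.
Degrees (1,1,0) ⇒ d ≤ 0.
Write f(k) = c0. Then LHS − RHS = -1, requiring -1 = 0: contradictory. No certificate.

none (Gosper's algorithm certifies no s_k)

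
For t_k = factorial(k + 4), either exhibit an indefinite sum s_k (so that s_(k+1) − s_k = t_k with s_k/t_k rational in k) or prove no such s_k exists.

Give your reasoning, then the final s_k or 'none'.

none (Gosper's algorithm certifies no s_k)

t_(k+1)/t_k = k + 5.
Normal form (A,B,C) = (k + 5, 1, 1).
Solve (k + 5)·f(k+1) − (1)·f(k) = 1.
From deg A=1, deg B=0, deg C=0: d=-1.
Negative degree bound (-1): no f exists, t_k not Gosper-summable.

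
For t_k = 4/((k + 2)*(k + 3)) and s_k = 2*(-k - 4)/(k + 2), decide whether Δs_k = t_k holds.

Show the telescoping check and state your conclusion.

s_(k+1) = 2*(-k - 5)/(k + 3)
s_(k+1) − s_k = 4/(k**2 + 5*k + 6)
(s_(k+1) − s_k) − t_k = 0

valid; difference matches t_k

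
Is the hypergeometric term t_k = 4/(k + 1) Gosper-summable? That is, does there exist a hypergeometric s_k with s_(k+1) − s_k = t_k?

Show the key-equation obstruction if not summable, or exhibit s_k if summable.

No — key equation has no polynomial f.

t_(k+1)/t_k = (k + 1)/(k + 2).
Gosper form: A/B · C(k+1)/C(k) with A=k + 1, B=k + 2, C=1.
Need (k + 1)·f(k+1) − (k + 1)·f(k) = 1.
d = 0 from the (1,1,0) case.
f = c0 ⇒ A·f(k+1) − B(k−1)·f(k) − C = -1. The system {-1 = 0} is inconsistent; no antidifference.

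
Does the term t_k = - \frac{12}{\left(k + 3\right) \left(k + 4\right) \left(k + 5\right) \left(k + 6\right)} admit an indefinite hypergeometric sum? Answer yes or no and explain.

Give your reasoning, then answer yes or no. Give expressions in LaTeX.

Step 1: r(k) = (k + 3)/(k + 7).
Normal form (A,B,C) = (k + 3, k + 7, 1).
Set up (k + 3)·f(k+1) − (k + 6)·f(k) − (1) = 0.
Bound: deg f ≤ 3.
Solving with deg f ≤ 3: f(k) = k*(k**2 + 12*k + 47)/180.
So s_k = (B(k−1)f/C)·t_k = (k*(k + 6)*(k**2 + 12*k + 47)/180)·t_k = k*(-k**2 - 12*k - 47)/(15*(k + 3)*(k + 4)*(k + 5)).
s_(k+1) − s_k = -12/(k**4 + 18*k**3 + 119*k**2 + 342*k + 360) = t_k.

Yes. s_k = \frac{k \left(- k^{2} - 12 k - 47\right)}{15 \left(k + 3\right) \left(k + 4\right) \left(k + 5\right)}.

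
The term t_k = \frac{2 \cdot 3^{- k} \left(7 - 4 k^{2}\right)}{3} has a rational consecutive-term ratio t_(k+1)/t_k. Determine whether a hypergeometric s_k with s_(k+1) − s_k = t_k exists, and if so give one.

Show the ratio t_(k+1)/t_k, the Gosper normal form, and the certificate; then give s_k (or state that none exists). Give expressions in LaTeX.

s_k = 3^{- k} \left(4 k^{2} + 4 k - 3\right)

r(k) = (4*(k + 1)**2 - 7)/(3*(4*k**2 - 7)) after simplifying.
So A=1/3 and B=1, with C=k**2 - 7/4.
Solve (1/3)·f(k+1) − (1)·f(k) = k**2 - 7/4.
deg f ≤ 2 (via 0,0,2).
Solve for f: f(k) = -3*(2*k - 1)*(2*k + 3)/8 (degree 2 ≤ 2).
So s_k = (B(k−1)f/C)·t_k = (-3*(2*k - 1)*(2*k + 3)/(2*(4*k**2 - 7)))·t_k = (4*k**2 + 4*k - 3)/3**k.
Verify: 2*(7 - 4*k**2)/(3*3**k) matches t_k.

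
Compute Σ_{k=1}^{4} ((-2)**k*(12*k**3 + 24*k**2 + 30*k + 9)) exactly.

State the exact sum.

Σ = 16278

r(k) = 2*(-4*k**3 - 20*k**2 - 38*k - 25)/(4*k**3 + 8*k**2 + 10*k + 3) after simplifying.
Gosper form: A/B · C(k+1)/C(k) with A=-2, B=1, C=k**3 + 2*k**2 + 5*k/2 + 3/4.
Need (-2)·f(k+1) − (1)·f(k) = k**3 + 2*k**2 + 5*k/2 + 3/4.
d = 3 from the (0,0,3) case.
Coefficient equations give f(k) = -(4*k**3 + 2*k - 1)/12.
Get s_k = R·t_k = (-2)**k*(-4*k**3 - 2*k + 1) with R(k) = B(k−1)f(k)/C(k) = -(4*k**3 + 2*k - 1)/(3*(4*k**3 + 8*k**2 + 10*k + 3)).
Check: Δs_k = (-2)**k*(4*k**3 + 6*k + 8*(k + 1)**3 + 1). ✓
Evaluate s at k=5 and k=1: 16288 and 10; difference 16278.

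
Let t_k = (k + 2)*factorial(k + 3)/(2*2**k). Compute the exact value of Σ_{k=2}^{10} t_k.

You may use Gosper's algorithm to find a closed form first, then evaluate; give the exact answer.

Σ = 42567495

Ratio r(k) = (k + 3)*(k + 4)/(2*(k + 2)).
A = k/2 + 2, B = 1, C = k + 2.
Key eq: (k/2 + 2)·f(k+1) = (1)·f(k) + (k + 2).
From deg A=1, deg B=0, deg C=1: d=0.
Solve for f: f(k) = 2 (degree 0 ≤ 0).
Then R = B(k−1)f/C = 2/(k + 2), so s_k = R(k)·t_k = factorial(k + 3)/2**k.
Check: Δs_k = (k + 2)*factorial(k + 3)/(2*2**k). ✓
Telescoping: Σ = s_(11) − s_(2) = 42567525 − (30) = 42567495.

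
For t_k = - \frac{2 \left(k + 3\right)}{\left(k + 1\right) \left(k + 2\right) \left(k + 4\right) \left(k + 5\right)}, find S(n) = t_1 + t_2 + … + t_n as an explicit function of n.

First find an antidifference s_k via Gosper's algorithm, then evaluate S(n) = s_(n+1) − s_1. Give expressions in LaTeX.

The ratio is (k + 1)*(k + 4)**2/((k + 3)**2*(k + 6)).
A = k + 1, B = k + 6, C = k**2 + 6*k + 9.
f must satisfy (k + 1)·f(k+1) − (k + 5)·f(k) = k**2 + 6*k + 9.
From deg A=1, deg B=1, deg C=2: d=4.
Solving with deg f ≤ 4: f(k) = k*(k + 2)*(k + 3)*(k + 5)/8.
R(k) = B(k−1)·f(k)/C(k) = k*(k + 2)*(k + 5)**2/(8*(k + 3)); s_k = R·t_k = k*(-k - 5)/(4*(k**2 + 5*k + 4)).
Verify: 2*(-k - 3)/(k**4 + 12*k**3 + 49*k**2 + 78*k + 40) matches t_k.
Evaluate: s_(n+1) = (-n**2 - 7*n - 6)/(4*(n**2 + 7*n + 10)); subtract s_(1) = -3/20 ⇒ S(n) = n*(-n - 7)/(10*(n**2 + 7*n + 10)).

S(n) = \frac{n \left(- n - 7\right)}{10 \left(n^{2} + 7 n + 10\right)}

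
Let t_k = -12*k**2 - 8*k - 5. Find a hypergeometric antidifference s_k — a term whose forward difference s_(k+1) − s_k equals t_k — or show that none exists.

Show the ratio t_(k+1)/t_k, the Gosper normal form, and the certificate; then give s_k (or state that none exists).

t_(k+1)/t_k = (12*k**2 + 32*k + 25)/(12*k**2 + 8*k + 5).
Take A(k)=1, B(k)=1, C(k)=k**2 + 2*k/3 + 5/12.
Key eq: (1)·f(k+1) = (1)·f(k) + (k**2 + 2*k/3 + 5/12).
From deg A=0, deg B=0, deg C=2: d=3.
A polynomial solution: f(k) = k*(4*k**2 - 2*k + 3)/12.
So s_k = (B(k−1)f/C)·t_k = (k*(4*k**2 - 2*k + 3)/(12*k**2 + 8*k + 5))·t_k = k*(-4*k**2 + 2*k - 3).
Check: Δs_k = -12*k**2 - 8*k - 5. ✓

s_k = k*(-4*k**2 + 2*k - 3)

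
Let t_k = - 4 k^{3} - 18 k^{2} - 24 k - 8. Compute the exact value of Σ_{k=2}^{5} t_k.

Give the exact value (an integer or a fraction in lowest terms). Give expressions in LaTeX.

t_(k+1)/t_k = (2*k**3 + 15*k**2 + 36*k + 27)/(2*k**3 + 9*k**2 + 12*k + 4).
A = 1, B = 1, C = k**3 + 9*k**2/2 + 6*k + 2.
Need (1)·f(k+1) − (1)·f(k) = k**3 + 9*k**2/2 + 6*k + 2.
Degrees (0,0,3) ⇒ d ≤ 4.
Solving with deg f ≤ 4: f(k) = k*(k**3 + 4*k**2 + 4*k - 1)/4.
So s_k = (B(k−1)f/C)·t_k = (k*(k**3 + 4*k**2 + 4*k - 1)/(2*(k + 2)**2*(2*k + 1)))·t_k = k*(-k**3 - 4*k**2 - 4*k + 1).
Check: Δs_k = -4*k**3 - 18*k**2 - 24*k - 8. ✓
Telescoping: Σ = s_(6) − s_(2) = -2298 − (-62) = -2236.

Σ = -2236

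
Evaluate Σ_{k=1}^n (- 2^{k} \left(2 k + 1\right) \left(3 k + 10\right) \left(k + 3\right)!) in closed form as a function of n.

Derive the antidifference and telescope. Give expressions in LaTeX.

S(n) = - 6 \cdot 2^{n} n \left(n + 4\right)! - 2 \cdot 2^{n} \left(n + 4\right)! + 48

Step 1: r(k) = 2*(k + 4)*(2*k + 3)*(3*k + 13)/((2*k + 1)*(3*k + 10)).
Normal form (A,B,C) = (2*k + 8, 1, k**2 + 23*k/6 + 5/3).
f must satisfy (2*k + 8)·f(k+1) − (1)·f(k) = k**2 + 23*k/6 + 5/3.
Bound: deg f ≤ 1.
Solving with deg f ≤ 1: f(k) = (3*k - 2)/6.
So s_k = (B(k−1)f/C)·t_k = ((3*k - 2)/((2*k + 1)*(3*k + 10)))·t_k = -2**k*(3*k - 2)*factorial(k + 3).
Δs = -2**k*(2*k + 1)*(3*k + 10)*factorial(k + 3), as required.
Σ_(k=1)^n t_k = s_(n+1) − s_(1) = (-2**(n + 1)*(3*n + 1)*factorial(n + 4)) − (-48), i.e. -6*2**n*n*factorial(n + 4) - 2*2**n*factorial(n + 4) + 48.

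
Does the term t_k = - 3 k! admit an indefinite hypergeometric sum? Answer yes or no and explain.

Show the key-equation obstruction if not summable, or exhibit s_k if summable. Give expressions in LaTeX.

Ratio r(k) = k + 1.
Normal form (A,B,C) = (k + 1, 1, 1).
Solve (k + 1)·f(k+1) − (1)·f(k) = 1.
Bound: deg f ≤ -1.
Bound -1 < 0, so the key equation has no polynomial solution.

No; the degree bound rules out any f.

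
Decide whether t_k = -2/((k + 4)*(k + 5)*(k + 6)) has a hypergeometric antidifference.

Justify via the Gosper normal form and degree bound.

t_(k+1)/t_k = (k + 4)/(k + 7).
Factor: A=k + 4; B=k + 7; C=1.
Key eq: (k + 4)·f(k+1) = (k + 6)·f(k) + (1).
Bound: deg f ≤ 2.
A polynomial solution: f(k) = k*(k + 9)/40.
Certificate R = B(k−1)f/C = k*(k + 6)*(k + 9)/40 gives s_k = k*(-k - 9)/(20*(k + 4)*(k + 5)).
Δs = -2/(k**3 + 15*k**2 + 74*k + 120), as required.

Yes. s_k = k*(-k - 9)/(20*(k + 4)*(k + 5)).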